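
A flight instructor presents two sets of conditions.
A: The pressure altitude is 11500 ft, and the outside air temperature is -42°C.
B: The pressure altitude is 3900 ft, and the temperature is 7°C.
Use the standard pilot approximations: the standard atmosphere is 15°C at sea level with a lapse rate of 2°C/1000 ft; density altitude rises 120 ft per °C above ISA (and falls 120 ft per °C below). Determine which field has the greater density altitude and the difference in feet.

A: ISA temp = -8°C, deviation -34°C, DA = 11500 + 120 × (-34) = 7420 ft.
B: ISA temp = 7.2°C, deviation -0.2°C, DA = 3900 + 120 × (-0.2) = 3876 ft.
A is higher by 7420 − 3876 = 3544 ft.

A by 3544 ft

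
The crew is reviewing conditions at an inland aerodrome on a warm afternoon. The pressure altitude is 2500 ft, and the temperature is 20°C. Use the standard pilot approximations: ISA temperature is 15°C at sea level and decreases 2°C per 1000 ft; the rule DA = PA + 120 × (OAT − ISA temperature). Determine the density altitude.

ISA temperature at 2500 ft = 15 − 2 × (2500/1000) = 10°C.
ISA deviation = 20 − 10 = +10°C.
Density altitude = 2500 + 120 × (10) = 2500 + (+1200) = 3700 ft.

3700 ft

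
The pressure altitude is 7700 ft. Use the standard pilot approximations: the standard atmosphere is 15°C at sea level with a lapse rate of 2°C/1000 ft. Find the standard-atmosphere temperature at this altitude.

ISA temperature = 15 − 2 × (7700/1000) = 15 − 15.4 = -0.4°C.

-0.4°C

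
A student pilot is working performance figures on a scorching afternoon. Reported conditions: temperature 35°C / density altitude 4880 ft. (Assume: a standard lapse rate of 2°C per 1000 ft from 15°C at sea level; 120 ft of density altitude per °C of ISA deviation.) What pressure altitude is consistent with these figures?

2000 ft

DA = PA + 120 × (OAT − (15 − 2·PA/1000)) = PA + 120·OAT − 1800 + 0.24·PA = 1.24·PA + 120·OAT − 1800.
So 1.24·PA = 4880 − 120 × 35 + 1800 = 2480.
PA = 2480 / 1.24 = 2000 ft.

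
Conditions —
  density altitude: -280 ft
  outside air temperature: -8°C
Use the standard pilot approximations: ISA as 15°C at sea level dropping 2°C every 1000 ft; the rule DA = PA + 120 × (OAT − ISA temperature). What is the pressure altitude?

2000 ft

DA = PA + 120 × (OAT − (15 − 2·PA/1000)) = PA + 120·OAT − 1800 + 0.24·PA = 1.24·PA + 120·OAT − 1800.
So 1.24·PA = -280 − 120 × (-8) + 1800 = 2480.
PA = 2480 / 1.24 = 2000 ft.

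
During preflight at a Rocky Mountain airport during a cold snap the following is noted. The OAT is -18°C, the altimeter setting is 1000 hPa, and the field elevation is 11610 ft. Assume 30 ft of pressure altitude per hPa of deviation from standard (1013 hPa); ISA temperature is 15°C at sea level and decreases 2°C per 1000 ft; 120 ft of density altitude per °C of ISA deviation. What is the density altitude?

Pressure altitude = 11610 + (1013 − 1000) × 30 = 11610 + (+390) = 12000 ft.
ISA temperature at 12000 ft = 15 − 2 × (12000/1000) = -9°C.
ISA deviation = -18 − (-9) = -9°C.
Density altitude = 12000 + 120 × (-9) = 10920 ft.

10920 ft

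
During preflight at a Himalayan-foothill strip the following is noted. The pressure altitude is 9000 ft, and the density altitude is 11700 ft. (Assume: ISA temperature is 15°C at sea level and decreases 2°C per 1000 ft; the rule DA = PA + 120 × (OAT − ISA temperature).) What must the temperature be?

Density altitude − pressure altitude = 11700 − 9000 = +2700 ft.
At 120 ft/°C that is an ISA deviation of 2700/120 = +22.5°C.
ISA temperature at 9000 ft = 15 − 2 × (9000/1000) = -3°C.
OAT = ISA + deviation = -3 + (+22.5) = 19.5°C.

19.5°C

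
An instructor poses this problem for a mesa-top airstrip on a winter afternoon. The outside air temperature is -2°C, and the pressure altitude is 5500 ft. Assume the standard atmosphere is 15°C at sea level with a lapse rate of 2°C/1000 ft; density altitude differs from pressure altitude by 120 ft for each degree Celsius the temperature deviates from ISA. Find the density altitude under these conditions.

ISA temperature at 5500 ft = 15 − 2 × (5500/1000) = 4°C.
ISA deviation = -2 − 4 = -6°C.
Density altitude = 5500 + 120 × (-6) = 5500 + (-720) = 4780 ft.

4780 ft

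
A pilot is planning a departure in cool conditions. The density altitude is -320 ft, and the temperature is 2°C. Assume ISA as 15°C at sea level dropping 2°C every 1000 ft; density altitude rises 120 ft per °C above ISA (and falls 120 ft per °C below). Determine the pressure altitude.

1000 ft

DA = PA + 120 × (OAT − (15 − 2·PA/1000)) = PA + 120·OAT − 1800 + 0.24·PA = 1.24·PA + 120·OAT − 1800.
So 1.24·PA = -320 − 120 × 2 + 1800 = 1240.
PA = 1240 / 1.24 = 1000 ft.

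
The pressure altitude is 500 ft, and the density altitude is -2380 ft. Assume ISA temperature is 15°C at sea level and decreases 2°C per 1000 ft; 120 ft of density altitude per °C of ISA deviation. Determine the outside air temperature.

Density altitude − pressure altitude = -2380 − 500 = -2880 ft.
At 120 ft/°C that is an ISA deviation of -2880/120 = -24°C.
ISA temperature at 500 ft = 15 − 2 × (500/1000) = 14°C.
OAT = ISA + deviation = 14 + (-24) = -10°C.

-10°C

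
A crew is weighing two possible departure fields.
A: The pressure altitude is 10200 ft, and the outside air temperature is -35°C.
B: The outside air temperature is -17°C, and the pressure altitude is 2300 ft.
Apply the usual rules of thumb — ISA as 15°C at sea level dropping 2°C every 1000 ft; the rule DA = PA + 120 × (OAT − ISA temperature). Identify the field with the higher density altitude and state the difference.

A by 7636 ft

A: ISA temp = -5.4°C, deviation -29.6°C, DA = 10200 + 120 × (-29.6) = 6648 ft.
B: ISA temp = 10.4°C, deviation -27.4°C, DA = 2300 + 120 × (-27.4) = -988 ft.
A is higher by 6648 − (-988) = 7636 ft.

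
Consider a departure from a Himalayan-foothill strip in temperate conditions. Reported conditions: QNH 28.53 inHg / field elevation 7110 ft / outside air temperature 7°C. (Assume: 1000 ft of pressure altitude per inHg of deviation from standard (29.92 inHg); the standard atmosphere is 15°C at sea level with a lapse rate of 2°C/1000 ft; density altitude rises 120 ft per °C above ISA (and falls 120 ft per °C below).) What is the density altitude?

Pressure altitude = 7110 + (29.92 − 28.53) × 1000 = 7110 + (+1390) = 8500 ft.
ISA temperature at 8500 ft = 15 − 2 × (8500/1000) = -2°C.
ISA deviation = 7 − (-2) = +9°C.
Density altitude = 8500 + 120 × (9) = 9580 ft.

9580 ft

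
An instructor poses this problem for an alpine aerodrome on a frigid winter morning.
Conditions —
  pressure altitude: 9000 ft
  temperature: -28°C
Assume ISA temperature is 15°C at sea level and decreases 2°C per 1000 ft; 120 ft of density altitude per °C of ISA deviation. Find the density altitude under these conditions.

6000 ft

ISA temperature at 9000 ft = 15 − 2 × (9000/1000) = -3°C.
ISA deviation = -28 − (-3) = -25°C.
Density altitude = 9000 + 120 × (-25) = 9000 + (-3000) = 6000 ft.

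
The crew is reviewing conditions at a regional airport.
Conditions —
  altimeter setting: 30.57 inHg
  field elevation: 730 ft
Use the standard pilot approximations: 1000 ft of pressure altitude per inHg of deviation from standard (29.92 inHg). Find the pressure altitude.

Pressure correction = (29.92 − 30.57) × 1000 = -650 ft.
Pressure altitude = 730 + (-650) = 80 ft.

80 ft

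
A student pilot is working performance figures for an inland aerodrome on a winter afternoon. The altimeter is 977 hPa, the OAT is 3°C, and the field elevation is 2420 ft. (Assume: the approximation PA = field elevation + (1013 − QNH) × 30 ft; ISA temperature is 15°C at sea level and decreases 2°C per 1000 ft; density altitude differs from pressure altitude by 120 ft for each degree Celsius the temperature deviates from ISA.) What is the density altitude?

Pressure altitude = 2420 + (1013 − 977) × 30 = 2420 + (+1080) = 3500 ft.
ISA temperature at 3500 ft = 15 − 2 × (3500/1000) = 8°C.
ISA deviation = 3 − 8 = -5°C.
Density altitude = 3500 + 120 × (-5) = 2900 ft.

2900 ft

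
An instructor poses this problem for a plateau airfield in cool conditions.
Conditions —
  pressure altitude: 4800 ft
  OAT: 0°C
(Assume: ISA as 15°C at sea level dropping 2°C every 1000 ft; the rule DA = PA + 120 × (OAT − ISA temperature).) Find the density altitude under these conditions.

ISA temperature at 4800 ft = 15 − 2 × (4800/1000) = 5.4°C.
ISA deviation = 0 − 5.4 = -5.4°C.
Density altitude = 4800 + 120 × (-5.4) = 4800 + (-648) = 4152 ft.

4152 ft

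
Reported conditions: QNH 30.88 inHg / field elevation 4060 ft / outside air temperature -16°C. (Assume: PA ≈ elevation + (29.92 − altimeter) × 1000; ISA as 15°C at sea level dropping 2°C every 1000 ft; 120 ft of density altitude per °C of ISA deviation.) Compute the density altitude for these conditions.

Pressure altitude = 4060 + (29.92 − 30.88) × 1000 = 4060 + (-960) = 3100 ft.
ISA temperature at 3100 ft = 15 − 2 × (3100/1000) = 8.8°C.
ISA deviation = -16 − 8.8 = -24.8°C.
Density altitude = 3100 + 120 × (-24.8) = 124 ft.

124 ft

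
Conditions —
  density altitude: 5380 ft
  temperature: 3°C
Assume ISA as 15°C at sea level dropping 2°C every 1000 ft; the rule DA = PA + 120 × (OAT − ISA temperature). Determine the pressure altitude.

5500 ft

DA = PA + 120 × (OAT − (15 − 2·PA/1000)) = PA + 120·OAT − 1800 + 0.24·PA = 1.24·PA + 120·OAT − 1800.
So 1.24·PA = 5380 − 120 × 3 + 1800 = 6820.
PA = 6820 / 1.24 = 5500 ft.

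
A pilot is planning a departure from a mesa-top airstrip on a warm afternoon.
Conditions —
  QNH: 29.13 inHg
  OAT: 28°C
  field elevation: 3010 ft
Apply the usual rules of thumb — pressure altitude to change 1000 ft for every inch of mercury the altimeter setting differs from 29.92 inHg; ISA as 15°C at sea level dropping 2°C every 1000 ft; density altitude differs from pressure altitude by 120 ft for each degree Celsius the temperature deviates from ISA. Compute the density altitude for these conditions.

6272 ft

Pressure altitude = 3010 + (29.92 − 29.13) × 1000 = 3010 + (+790) = 3800 ft.
ISA temperature at 3800 ft = 15 − 2 × (3800/1000) = 7.4°C.
ISA deviation = 28 − 7.4 = +20.6°C.
Density altitude = 3800 + 120 × (20.6) = 6272 ft.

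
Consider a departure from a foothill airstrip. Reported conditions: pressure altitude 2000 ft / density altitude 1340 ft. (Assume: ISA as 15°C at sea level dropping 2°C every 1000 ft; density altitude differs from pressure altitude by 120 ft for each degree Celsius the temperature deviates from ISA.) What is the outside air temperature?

5.5°C

Density altitude − pressure altitude = 1340 − 2000 = -660 ft.
At 120 ft/°C that is an ISA deviation of -660/120 = -5.5°C.
ISA temperature at 2000 ft = 15 − 2 × (2000/1000) = 11°C.
OAT = ISA + deviation = 11 + (-5.5) = 5.5°C.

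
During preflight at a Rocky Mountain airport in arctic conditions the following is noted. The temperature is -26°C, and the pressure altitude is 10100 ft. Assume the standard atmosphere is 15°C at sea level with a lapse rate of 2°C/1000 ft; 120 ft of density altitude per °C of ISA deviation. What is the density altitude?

ISA temperature at 10100 ft = 15 − 2 × (10100/1000) = -5.2°C.
ISA deviation = -26 − (-5.2) = -20.8°C.
Density altitude = 10100 + 120 × (-20.8) = 10100 + (-2496) = 7604 ft.

7604 ft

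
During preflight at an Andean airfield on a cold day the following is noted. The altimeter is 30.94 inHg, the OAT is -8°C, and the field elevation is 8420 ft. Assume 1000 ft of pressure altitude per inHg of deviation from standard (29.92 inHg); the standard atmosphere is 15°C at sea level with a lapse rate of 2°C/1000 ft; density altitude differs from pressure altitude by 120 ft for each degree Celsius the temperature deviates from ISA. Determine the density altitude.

Pressure altitude = 8420 + (29.92 − 30.94) × 1000 = 8420 + (-1020) = 7400 ft.
ISA temperature at 7400 ft = 15 − 2 × (7400/1000) = 0.2°C.
ISA deviation = -8 − 0.2 = -8.2°C.
Density altitude = 7400 + 120 × (-8.2) = 6416 ft.

6416 ft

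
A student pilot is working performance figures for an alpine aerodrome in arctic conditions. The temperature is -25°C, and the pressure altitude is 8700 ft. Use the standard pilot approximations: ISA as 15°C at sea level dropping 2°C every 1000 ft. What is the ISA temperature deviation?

ISA temperature at 8700 ft = 15 − 2 × (8700/1000) = -2.4°C.
Deviation = OAT − ISA = -25 − (-2.4) = -22.6°C.

ISA-22.6°C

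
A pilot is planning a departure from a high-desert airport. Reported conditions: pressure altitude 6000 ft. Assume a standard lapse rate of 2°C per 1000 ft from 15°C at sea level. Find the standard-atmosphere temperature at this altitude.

ISA temperature = 15 − 2 × (6000/1000) = 15 − 12 = 3°C.

3°C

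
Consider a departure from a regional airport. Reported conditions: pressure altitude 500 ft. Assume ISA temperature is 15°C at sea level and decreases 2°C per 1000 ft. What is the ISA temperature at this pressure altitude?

ISA temperature = 15 − 2 × (500/1000) = 15 − 1 = 14°C.

14°C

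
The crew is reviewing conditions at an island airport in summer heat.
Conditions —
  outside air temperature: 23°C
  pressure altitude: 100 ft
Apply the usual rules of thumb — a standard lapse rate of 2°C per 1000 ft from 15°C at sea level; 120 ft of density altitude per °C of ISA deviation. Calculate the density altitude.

ISA temperature at 100 ft = 15 − 2 × (100/1000) = 14.8°C.
ISA deviation = 23 − 14.8 = +8.2°C.
Density altitude = 100 + 120 × (8.2) = 100 + (+984) = 1084 ft.

1084 ft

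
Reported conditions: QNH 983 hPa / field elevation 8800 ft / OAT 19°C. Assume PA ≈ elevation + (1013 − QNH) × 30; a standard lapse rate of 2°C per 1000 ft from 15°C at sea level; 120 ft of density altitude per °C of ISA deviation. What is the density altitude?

12508 ft

Pressure altitude = 8800 + (1013 − 983) × 30 = 8800 + (+900) = 9700 ft.
ISA temperature at 9700 ft = 15 − 2 × (9700/1000) = -4.4°C.
ISA deviation = 19 − (-4.4) = +23.4°C.
Density altitude = 9700 + 120 × (23.4) = 12508 ft.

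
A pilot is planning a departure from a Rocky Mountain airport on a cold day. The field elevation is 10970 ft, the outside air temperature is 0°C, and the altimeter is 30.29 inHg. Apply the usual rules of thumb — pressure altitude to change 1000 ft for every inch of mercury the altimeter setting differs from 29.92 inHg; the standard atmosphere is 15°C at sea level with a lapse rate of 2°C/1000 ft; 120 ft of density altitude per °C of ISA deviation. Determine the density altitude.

11344 ft

Pressure altitude = 10970 + (29.92 − 30.29) × 1000 = 10970 + (-370) = 10600 ft.
ISA temperature at 10600 ft = 15 − 2 × (10600/1000) = -6.2°C.
ISA deviation = 0 − (-6.2) = +6.2°C.
Density altitude = 10600 + 120 × (6.2) = 11344 ft.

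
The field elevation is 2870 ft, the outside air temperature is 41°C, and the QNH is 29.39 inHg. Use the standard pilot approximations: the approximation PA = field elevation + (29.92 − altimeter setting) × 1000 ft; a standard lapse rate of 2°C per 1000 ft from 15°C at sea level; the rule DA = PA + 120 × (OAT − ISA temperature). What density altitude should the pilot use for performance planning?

Pressure altitude = 2870 + (29.92 − 29.39) × 1000 = 2870 + (+530) = 3400 ft.
ISA temperature at 3400 ft = 15 − 2 × (3400/1000) = 8.2°C.
ISA deviation = 41 − 8.2 = +32.8°C.
Density altitude = 3400 + 120 × (32.8) = 7336 ft.

7336 ft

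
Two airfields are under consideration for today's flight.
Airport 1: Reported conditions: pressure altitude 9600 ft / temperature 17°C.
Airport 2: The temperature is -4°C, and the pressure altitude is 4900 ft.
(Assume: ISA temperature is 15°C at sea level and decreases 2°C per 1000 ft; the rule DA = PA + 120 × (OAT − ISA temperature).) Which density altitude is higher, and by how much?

Airport 1 by 8348 ft

Airport 1: ISA temp = -4.2°C, deviation +21.2°C, DA = 9600 + 120 × 21.2 = 12144 ft.
Airport 2: ISA temp = 5.2°C, deviation -9.2°C, DA = 4900 + 120 × (-9.2) = 3796 ft.
Airport 1 is higher by 12144 − 3796 = 8348 ft.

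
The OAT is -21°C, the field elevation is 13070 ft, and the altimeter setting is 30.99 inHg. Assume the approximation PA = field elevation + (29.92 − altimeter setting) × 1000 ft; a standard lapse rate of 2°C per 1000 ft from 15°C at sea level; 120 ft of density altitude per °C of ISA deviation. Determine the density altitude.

Pressure altitude = 13070 + (29.92 − 30.99) × 1000 = 13070 + (-1070) = 12000 ft.
ISA temperature at 12000 ft = 15 − 2 × (12000/1000) = -9°C.
ISA deviation = -21 − (-9) = -12°C.
Density altitude = 12000 + 120 × (-12) = 10560 ft.

10560 ft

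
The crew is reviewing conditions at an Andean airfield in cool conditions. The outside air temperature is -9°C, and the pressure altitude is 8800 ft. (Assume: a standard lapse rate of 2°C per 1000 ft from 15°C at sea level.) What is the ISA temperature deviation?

ISA temperature at 8800 ft = 15 − 2 × (8800/1000) = -2.6°C.
Deviation = OAT − ISA = -9 − (-2.6) = -6.4°C.

ISA-6.4°C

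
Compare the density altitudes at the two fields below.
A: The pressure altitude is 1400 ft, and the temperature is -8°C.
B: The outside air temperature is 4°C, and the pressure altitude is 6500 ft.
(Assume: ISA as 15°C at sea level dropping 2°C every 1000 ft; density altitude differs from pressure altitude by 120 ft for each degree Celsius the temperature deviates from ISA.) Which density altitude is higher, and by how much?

A: ISA temp = 12.2°C, deviation -20.2°C, DA = 1400 + 120 × (-20.2) = -1024 ft.
B: ISA temp = 2°C, deviation +2°C, DA = 6500 + 120 × 2 = 6740 ft.
B is higher by 6740 − (-1024) = 7764 ft.

B by 7764 ft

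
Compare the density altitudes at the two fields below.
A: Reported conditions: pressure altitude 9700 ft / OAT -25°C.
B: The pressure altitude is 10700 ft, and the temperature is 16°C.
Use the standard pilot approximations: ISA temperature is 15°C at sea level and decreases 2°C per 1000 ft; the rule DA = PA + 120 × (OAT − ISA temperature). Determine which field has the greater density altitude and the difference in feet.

B by 6160 ft

A: ISA temp = -4.4°C, deviation -20.6°C, DA = 9700 + 120 × (-20.6) = 7228 ft.
B: ISA temp = -6.4°C, deviation +22.4°C, DA = 10700 + 120 × 22.4 = 13388 ft.
B is higher by 13388 − 7228 = 6160 ft.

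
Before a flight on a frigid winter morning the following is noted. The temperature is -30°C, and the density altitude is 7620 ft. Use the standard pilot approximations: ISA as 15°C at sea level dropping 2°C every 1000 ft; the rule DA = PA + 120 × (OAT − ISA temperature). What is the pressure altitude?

10500 ft

DA = PA + 120 × (OAT − (15 − 2·PA/1000)) = PA + 120·OAT − 1800 + 0.24·PA = 1.24·PA + 120·OAT − 1800.
So 1.24·PA = 7620 − 120 × (-30) + 1800 = 13020.
PA = 13020 / 1.24 = 10500 ft.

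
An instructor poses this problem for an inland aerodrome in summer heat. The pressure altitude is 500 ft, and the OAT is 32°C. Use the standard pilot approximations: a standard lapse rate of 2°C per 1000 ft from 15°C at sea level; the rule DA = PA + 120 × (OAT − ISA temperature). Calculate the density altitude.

2660 ft

ISA temperature at 500 ft = 15 − 2 × (500/1000) = 14°C.
ISA deviation = 32 − 14 = +18°C.
Density altitude = 500 + 120 × (18) = 500 + (+2160) = 2660 ft.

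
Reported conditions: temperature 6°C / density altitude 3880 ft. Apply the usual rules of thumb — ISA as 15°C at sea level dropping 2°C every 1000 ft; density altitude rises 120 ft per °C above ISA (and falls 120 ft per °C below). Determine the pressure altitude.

4000 ft

DA = PA + 120 × (OAT − (15 − 2·PA/1000)) = PA + 120·OAT − 1800 + 0.24·PA = 1.24·PA + 120·OAT − 1800.
So 1.24·PA = 3880 − 120 × 6 + 1800 = 4960.
PA = 4960 / 1.24 = 4000 ft.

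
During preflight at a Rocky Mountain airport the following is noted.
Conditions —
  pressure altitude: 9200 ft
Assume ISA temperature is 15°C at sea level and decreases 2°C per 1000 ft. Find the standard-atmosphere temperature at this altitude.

-3.4°C

ISA temperature = 15 − 2 × (9200/1000) = 15 − 18.4 = -3.4°C.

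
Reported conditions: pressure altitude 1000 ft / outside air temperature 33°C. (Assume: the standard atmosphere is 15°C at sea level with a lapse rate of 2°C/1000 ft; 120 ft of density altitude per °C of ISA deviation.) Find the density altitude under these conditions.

ISA temperature at 1000 ft = 15 − 2 × (1000/1000) = 13°C.
ISA deviation = 33 − 13 = +20°C.
Density altitude = 1000 + 120 × (20) = 1000 + (+2400) = 3400 ft.

3400 ft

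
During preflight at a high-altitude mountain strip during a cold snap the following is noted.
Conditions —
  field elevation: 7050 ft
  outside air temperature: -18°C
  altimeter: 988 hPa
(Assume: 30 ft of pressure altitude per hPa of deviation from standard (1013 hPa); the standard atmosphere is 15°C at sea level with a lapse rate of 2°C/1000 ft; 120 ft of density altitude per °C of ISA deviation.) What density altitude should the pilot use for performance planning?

5712 ft

Pressure altitude = 7050 + (1013 − 988) × 30 = 7050 + (+750) = 7800 ft.
ISA temperature at 7800 ft = 15 − 2 × (7800/1000) = -0.6°C.
ISA deviation = -18 − (-0.6) = -17.4°C.
Density altitude = 7800 + 120 × (-17.4) = 5712 ft.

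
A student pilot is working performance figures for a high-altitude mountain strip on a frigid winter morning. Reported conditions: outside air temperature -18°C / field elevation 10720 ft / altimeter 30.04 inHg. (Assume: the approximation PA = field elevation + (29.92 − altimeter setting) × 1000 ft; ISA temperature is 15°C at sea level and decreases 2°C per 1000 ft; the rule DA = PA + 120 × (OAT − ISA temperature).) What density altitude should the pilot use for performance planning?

9184 ft

Pressure altitude = 10720 + (29.92 − 30.04) × 1000 = 10720 + (-120) = 10600 ft.
ISA temperature at 10600 ft = 15 − 2 × (10600/1000) = -6.2°C.
ISA deviation = -18 − (-6.2) = -11.8°C.
Density altitude = 10600 + 120 × (-11.8) = 9184 ft.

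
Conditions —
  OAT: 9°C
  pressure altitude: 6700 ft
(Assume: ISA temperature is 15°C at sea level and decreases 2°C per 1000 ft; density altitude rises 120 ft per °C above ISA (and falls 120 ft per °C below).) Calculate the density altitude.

7588 ft

ISA temperature at 6700 ft = 15 − 2 × (6700/1000) = 1.6°C.
ISA deviation = 9 − 1.6 = +7.4°C.
Density altitude = 6700 + 120 × (7.4) = 6700 + (+888) = 7588 ft.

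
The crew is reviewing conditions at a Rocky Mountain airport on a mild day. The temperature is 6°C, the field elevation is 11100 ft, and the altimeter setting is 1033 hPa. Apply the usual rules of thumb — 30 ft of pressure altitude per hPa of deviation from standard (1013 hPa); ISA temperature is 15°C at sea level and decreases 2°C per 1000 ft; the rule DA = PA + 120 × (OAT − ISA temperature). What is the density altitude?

11940 ft

Pressure altitude = 11100 + (1013 − 1033) × 30 = 11100 + (-600) = 10500 ft.
ISA temperature at 10500 ft = 15 − 2 × (10500/1000) = -6°C.
ISA deviation = 6 − (-6) = +12°C.
Density altitude = 10500 + 120 × (12) = 11940 ft.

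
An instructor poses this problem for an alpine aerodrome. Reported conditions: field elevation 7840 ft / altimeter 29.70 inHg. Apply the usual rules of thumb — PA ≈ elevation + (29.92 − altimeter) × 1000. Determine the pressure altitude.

Pressure correction = (29.92 − 29.70) × 1000 = +220 ft.
Pressure altitude = 7840 + (+220) = 8060 ft.

8060 ft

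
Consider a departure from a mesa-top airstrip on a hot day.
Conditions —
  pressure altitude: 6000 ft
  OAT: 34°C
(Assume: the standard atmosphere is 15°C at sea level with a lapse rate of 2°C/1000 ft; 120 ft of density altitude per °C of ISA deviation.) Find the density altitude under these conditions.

ISA temperature at 6000 ft = 15 − 2 × (6000/1000) = 3°C.
ISA deviation = 34 − 3 = +31°C.
Density altitude = 6000 + 120 × (31) = 6000 + (+3720) = 9720 ft.

9720 ft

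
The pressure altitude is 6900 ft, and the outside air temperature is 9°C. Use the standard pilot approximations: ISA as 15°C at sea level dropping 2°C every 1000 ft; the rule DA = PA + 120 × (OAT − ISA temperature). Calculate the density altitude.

ISA temperature at 6900 ft = 15 − 2 × (6900/1000) = 1.2°C.
ISA deviation = 9 − 1.2 = +7.8°C.
Density altitude = 6900 + 120 × (7.8) = 6900 + (+936) = 7836 ft.

7836 ft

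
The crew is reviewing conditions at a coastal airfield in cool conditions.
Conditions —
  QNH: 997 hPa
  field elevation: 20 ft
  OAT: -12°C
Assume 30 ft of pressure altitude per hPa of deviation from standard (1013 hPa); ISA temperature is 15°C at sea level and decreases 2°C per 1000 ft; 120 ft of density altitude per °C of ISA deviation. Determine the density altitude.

Pressure altitude = 20 + (1013 − 997) × 30 = 20 + (+480) = 500 ft.
ISA temperature at 500 ft = 15 − 2 × (500/1000) = 14°C.
ISA deviation = -12 − 14 = -26°C.
Density altitude = 500 + 120 × (-26) = -2620 ft.

-2620 ft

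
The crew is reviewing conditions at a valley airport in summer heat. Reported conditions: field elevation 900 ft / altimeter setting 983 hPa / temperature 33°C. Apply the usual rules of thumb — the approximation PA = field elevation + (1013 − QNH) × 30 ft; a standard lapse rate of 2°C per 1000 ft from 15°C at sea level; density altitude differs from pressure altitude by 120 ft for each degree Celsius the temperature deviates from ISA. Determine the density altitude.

4392 ft

Pressure altitude = 900 + (1013 − 983) × 30 = 900 + (+900) = 1800 ft.
ISA temperature at 1800 ft = 15 − 2 × (1800/1000) = 11.4°C.
ISA deviation = 33 − 11.4 = +21.6°C.
Density altitude = 1800 + 120 × (21.6) = 4392 ft.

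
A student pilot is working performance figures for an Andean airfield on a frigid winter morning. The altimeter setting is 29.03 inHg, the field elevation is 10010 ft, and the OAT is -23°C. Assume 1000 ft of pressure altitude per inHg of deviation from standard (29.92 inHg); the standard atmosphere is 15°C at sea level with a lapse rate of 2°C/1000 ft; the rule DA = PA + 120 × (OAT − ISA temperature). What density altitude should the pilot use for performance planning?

Pressure altitude = 10010 + (29.92 − 29.03) × 1000 = 10010 + (+890) = 10900 ft.
ISA temperature at 10900 ft = 15 − 2 × (10900/1000) = -6.8°C.
ISA deviation = -23 − (-6.8) = -16.2°C.
Density altitude = 10900 + 120 × (-16.2) = 8956 ft.

8956 ft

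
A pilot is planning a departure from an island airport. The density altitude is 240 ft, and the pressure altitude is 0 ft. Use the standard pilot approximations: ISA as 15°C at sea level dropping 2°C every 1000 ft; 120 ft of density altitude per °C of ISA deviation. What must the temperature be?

Density altitude − pressure altitude = 240 − 0 = +240 ft.
At 120 ft/°C that is an ISA deviation of 240/120 = +2°C.
ISA temperature at 0 ft = 15 − 2 × (0/1000) = 15°C.
OAT = ISA + deviation = 15 + (+2) = 17°C.

17°C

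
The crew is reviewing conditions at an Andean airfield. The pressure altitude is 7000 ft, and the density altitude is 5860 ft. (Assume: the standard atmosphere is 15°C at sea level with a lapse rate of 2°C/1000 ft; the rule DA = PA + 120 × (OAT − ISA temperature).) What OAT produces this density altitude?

Density altitude − pressure altitude = 5860 − 7000 = -1140 ft.
At 120 ft/°C that is an ISA deviation of -1140/120 = -9.5°C.
ISA temperature at 7000 ft = 15 − 2 × (7000/1000) = 1°C.
OAT = ISA + deviation = 1 + (-9.5) = -8.5°C.

-8.5°C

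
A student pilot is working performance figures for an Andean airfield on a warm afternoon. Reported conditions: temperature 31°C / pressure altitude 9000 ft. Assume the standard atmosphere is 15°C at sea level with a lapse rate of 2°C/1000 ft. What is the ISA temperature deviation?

ISA+34°C

ISA temperature at 9000 ft = 15 − 2 × (9000/1000) = -3°C.
Deviation = OAT − ISA = 31 − (-3) = +34°C.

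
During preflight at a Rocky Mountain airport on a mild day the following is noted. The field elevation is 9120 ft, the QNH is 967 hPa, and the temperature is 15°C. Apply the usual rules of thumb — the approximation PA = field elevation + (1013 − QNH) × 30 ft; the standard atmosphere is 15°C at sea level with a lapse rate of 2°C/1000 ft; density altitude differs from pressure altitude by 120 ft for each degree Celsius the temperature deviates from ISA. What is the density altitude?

Pressure altitude = 9120 + (1013 − 967) × 30 = 9120 + (+1380) = 10500 ft.
ISA temperature at 10500 ft = 15 − 2 × (10500/1000) = -6°C.
ISA deviation = 15 − (-6) = +21°C.
Density altitude = 10500 + 120 × (21) = 13020 ft.

13020 ft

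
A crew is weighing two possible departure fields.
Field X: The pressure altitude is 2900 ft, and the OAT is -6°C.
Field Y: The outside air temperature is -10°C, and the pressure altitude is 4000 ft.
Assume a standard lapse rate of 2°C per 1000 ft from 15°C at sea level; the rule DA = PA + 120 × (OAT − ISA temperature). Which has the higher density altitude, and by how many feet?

Field X: ISA temp = 9.2°C, deviation -15.2°C, DA = 2900 + 120 × (-15.2) = 1076 ft.
Field Y: ISA temp = 7°C, deviation -17°C, DA = 4000 + 120 × (-17) = 1960 ft.
Field Y is higher by 1960 − 1076 = 884 ft.

Field Y by 884 ft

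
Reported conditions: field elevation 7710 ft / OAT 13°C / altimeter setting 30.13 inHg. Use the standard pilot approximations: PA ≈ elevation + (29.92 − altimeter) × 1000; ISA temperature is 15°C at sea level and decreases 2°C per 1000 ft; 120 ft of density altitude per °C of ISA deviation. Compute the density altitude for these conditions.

9060 ft

Pressure altitude = 7710 + (29.92 − 30.13) × 1000 = 7710 + (-210) = 7500 ft.
ISA temperature at 7500 ft = 15 − 2 × (7500/1000) = 0°C.
ISA deviation = 13 − 0 = +13°C.
Density altitude = 7500 + 120 × (13) = 9060 ft.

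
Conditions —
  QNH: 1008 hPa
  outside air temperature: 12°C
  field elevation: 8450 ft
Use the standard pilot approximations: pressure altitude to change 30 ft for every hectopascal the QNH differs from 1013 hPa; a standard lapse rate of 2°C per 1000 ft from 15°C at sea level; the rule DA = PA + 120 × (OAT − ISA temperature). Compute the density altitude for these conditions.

Pressure altitude = 8450 + (1013 − 1008) × 30 = 8450 + (+150) = 8600 ft.
ISA temperature at 8600 ft = 15 − 2 × (8600/1000) = -2.2°C.
ISA deviation = 12 − (-2.2) = +14.2°C.
Density altitude = 8600 + 120 × (14.2) = 10304 ft.

10304 ft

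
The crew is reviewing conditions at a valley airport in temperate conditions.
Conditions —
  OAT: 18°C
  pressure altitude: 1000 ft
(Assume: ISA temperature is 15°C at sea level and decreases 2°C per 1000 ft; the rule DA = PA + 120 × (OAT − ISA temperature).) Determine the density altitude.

ISA temperature at 1000 ft = 15 − 2 × (1000/1000) = 13°C.
ISA deviation = 18 − 13 = +5°C.
Density altitude = 1000 + 120 × (5) = 1000 + (+600) = 1600 ft.

1600 ft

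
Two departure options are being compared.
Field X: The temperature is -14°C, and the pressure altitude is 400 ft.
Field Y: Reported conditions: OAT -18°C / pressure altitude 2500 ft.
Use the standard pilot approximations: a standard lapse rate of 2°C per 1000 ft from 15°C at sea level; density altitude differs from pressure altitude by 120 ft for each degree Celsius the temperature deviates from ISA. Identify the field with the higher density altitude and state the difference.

Field Y by 2124 ft

Field X: ISA temp = 14.2°C, deviation -28.2°C, DA = 400 + 120 × (-28.2) = -2984 ft.
Field Y: ISA temp = 10°C, deviation -28°C, DA = 2500 + 120 × (-28) = -860 ft.
Field Y is higher by -860 − (-2984) = 2124 ft.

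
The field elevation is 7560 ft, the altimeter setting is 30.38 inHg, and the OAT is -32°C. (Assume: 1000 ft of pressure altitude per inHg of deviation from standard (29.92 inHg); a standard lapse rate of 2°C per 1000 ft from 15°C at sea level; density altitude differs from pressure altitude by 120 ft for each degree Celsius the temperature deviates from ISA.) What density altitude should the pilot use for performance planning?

Pressure altitude = 7560 + (29.92 − 30.38) × 1000 = 7560 + (-460) = 7100 ft.
ISA temperature at 7100 ft = 15 − 2 × (7100/1000) = 0.8°C.
ISA deviation = -32 − 0.8 = -32.8°C.
Density altitude = 7100 + 120 × (-32.8) = 3164 ft.

3164 ft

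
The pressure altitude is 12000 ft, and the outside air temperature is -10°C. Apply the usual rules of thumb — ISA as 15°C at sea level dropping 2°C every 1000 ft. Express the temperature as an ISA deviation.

ISA-1°C

ISA temperature at 12000 ft = 15 − 2 × (12000/1000) = -9°C.
Deviation = OAT − ISA = -10 − (-9) = -1°C.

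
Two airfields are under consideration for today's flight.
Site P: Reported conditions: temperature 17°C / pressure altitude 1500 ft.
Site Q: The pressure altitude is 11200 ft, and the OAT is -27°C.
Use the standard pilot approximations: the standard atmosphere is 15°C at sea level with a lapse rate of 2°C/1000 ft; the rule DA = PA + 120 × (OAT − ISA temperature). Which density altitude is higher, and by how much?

Site Q by 6748 ft

Site P: ISA temp = 12°C, deviation +5°C, DA = 1500 + 120 × 5 = 2100 ft.
Site Q: ISA temp = -7.4°C, deviation -19.6°C, DA = 11200 + 120 × (-19.6) = 8848 ft.
Site Q is higher by 8848 − 2100 = 6748 ft.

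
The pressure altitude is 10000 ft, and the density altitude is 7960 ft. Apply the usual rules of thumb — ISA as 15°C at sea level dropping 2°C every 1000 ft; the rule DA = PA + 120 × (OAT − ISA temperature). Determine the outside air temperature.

-22°C

Density altitude − pressure altitude = 7960 − 10000 = -2040 ft.
At 120 ft/°C that is an ISA deviation of -2040/120 = -17°C.
ISA temperature at 10000 ft = 15 − 2 × (10000/1000) = -5°C.
OAT = ISA + deviation = -5 + (-17) = -22°C.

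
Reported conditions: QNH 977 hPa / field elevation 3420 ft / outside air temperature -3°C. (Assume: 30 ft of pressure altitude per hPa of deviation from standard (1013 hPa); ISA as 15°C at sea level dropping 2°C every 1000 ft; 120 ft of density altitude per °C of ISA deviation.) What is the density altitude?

Pressure altitude = 3420 + (1013 − 977) × 30 = 3420 + (+1080) = 4500 ft.
ISA temperature at 4500 ft = 15 − 2 × (4500/1000) = 6°C.
ISA deviation = -3 − 6 = -9°C.
Density altitude = 4500 + 120 × (-9) = 3420 ft.

3420 ft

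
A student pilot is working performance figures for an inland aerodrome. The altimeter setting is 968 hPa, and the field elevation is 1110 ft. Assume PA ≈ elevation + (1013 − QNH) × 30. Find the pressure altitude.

Pressure correction = (1013 − 968) × 30 = +1350 ft.
Pressure altitude = 1110 + (+1350) = 2460 ft.

2460 ft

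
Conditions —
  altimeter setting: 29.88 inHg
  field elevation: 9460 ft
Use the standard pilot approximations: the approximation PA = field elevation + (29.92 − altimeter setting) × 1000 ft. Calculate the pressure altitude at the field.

9500 ft

Pressure correction = (29.92 − 29.88) × 1000 = +40 ft.
Pressure altitude = 9460 + (+40) = 9500 ft.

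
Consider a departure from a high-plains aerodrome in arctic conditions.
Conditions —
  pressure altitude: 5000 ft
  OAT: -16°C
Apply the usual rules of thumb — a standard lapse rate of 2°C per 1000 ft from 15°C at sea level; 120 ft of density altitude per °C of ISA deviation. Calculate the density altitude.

2480 ft

ISA temperature at 5000 ft = 15 − 2 × (5000/1000) = 5°C.
ISA deviation = -16 − 5 = -21°C.
Density altitude = 5000 + 120 × (-21) = 5000 + (-2520) = 2480 ft.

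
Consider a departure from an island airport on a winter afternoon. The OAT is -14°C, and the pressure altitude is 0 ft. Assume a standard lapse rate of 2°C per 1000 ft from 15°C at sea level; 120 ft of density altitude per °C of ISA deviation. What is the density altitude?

-3480 ft

ISA temperature at 0 ft = 15 − 2 × (0/1000) = 15°C.
ISA deviation = -14 − 15 = -29°C.
Density altitude = 0 + 120 × (-29) = 0 + (-3480) = -3480 ft.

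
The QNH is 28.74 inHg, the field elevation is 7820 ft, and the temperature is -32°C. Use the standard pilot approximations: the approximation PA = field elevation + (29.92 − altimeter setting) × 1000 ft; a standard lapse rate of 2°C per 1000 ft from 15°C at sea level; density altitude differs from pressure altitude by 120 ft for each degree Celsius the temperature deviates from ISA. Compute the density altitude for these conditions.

Pressure altitude = 7820 + (29.92 − 28.74) × 1000 = 7820 + (+1180) = 9000 ft.
ISA temperature at 9000 ft = 15 − 2 × (9000/1000) = -3°C.
ISA deviation = -32 − (-3) = -29°C.
Density altitude = 9000 + 120 × (-29) = 5520 ft.

5520 ft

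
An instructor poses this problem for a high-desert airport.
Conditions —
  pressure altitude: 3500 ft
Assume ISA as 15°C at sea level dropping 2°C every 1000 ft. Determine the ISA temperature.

ISA temperature = 15 − 2 × (3500/1000) = 15 − 7 = 8°C.

8°C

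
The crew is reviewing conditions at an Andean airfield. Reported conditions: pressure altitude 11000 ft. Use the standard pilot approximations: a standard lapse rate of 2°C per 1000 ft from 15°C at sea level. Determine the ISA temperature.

-7°C

ISA temperature = 15 − 2 × (11000/1000) = 15 − 22 = -7°C.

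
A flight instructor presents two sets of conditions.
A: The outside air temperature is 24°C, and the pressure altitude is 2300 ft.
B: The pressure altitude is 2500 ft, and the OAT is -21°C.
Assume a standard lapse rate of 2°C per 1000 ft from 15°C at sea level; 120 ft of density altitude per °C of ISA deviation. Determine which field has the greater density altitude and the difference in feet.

A by 5152 ft

A: ISA temp = 10.4°C, deviation +13.6°C, DA = 2300 + 120 × 13.6 = 3932 ft.
B: ISA temp = 10°C, deviation -31°C, DA = 2500 + 120 × (-31) = -1220 ft.
A is higher by 3932 − (-1220) = 5152 ft.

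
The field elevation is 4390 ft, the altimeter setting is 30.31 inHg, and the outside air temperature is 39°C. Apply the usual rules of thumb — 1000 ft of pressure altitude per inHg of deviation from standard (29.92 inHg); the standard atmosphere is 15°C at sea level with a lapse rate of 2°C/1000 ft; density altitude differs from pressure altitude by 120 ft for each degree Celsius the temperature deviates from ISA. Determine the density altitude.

Pressure altitude = 4390 + (29.92 − 30.31) × 1000 = 4390 + (-390) = 4000 ft.
ISA temperature at 4000 ft = 15 − 2 × (4000/1000) = 7°C.
ISA deviation = 39 − 7 = +32°C.
Density altitude = 4000 + 120 × (32) = 7840 ft.

7840 ft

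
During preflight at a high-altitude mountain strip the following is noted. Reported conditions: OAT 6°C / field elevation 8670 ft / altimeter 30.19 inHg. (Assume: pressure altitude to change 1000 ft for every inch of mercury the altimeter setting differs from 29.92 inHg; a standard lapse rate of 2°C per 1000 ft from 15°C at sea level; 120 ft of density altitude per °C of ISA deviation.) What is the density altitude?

9336 ft

Pressure altitude = 8670 + (29.92 − 30.19) × 1000 = 8670 + (-270) = 8400 ft.
ISA temperature at 8400 ft = 15 − 2 × (8400/1000) = -1.8°C.
ISA deviation = 6 − (-1.8) = +7.8°C.
Density altitude = 8400 + 120 × (7.8) = 9336 ft.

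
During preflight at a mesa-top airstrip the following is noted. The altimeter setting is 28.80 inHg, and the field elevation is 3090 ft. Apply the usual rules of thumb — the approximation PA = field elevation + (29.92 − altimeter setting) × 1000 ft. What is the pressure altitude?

4210 ft

Pressure correction = (29.92 − 28.80) × 1000 = +1120 ft.
Pressure altitude = 3090 + (+1120) = 4210 ft.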